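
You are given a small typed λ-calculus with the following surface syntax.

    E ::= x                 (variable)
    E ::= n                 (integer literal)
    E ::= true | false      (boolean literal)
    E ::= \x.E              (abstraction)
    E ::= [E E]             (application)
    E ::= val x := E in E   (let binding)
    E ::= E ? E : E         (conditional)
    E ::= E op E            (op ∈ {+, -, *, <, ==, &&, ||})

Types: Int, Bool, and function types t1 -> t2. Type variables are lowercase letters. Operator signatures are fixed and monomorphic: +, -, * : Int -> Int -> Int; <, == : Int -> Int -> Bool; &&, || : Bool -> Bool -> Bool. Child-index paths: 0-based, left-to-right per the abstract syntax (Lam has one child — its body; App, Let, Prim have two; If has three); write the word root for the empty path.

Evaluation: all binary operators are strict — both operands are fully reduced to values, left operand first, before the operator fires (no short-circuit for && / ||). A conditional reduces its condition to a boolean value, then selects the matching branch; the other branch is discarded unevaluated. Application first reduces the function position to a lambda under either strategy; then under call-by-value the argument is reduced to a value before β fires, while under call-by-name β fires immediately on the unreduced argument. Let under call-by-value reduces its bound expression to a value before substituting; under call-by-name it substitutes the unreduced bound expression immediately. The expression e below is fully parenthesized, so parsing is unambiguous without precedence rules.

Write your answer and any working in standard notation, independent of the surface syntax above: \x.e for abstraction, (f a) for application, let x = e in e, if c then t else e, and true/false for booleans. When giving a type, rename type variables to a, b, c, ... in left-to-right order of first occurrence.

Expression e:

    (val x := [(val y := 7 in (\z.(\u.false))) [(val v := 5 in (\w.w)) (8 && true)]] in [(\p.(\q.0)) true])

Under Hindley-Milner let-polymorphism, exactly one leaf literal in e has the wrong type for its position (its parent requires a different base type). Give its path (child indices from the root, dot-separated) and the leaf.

Answer: 0.1.1.0 : 8

Trace:
let y : Int
\u._ : b -> Bool
\z._ : a -> b -> Bool
let v : Int
w : c
\w._ : c -> c
  unify Int ~ Bool
  FAIL: mismatch Int ~ Bool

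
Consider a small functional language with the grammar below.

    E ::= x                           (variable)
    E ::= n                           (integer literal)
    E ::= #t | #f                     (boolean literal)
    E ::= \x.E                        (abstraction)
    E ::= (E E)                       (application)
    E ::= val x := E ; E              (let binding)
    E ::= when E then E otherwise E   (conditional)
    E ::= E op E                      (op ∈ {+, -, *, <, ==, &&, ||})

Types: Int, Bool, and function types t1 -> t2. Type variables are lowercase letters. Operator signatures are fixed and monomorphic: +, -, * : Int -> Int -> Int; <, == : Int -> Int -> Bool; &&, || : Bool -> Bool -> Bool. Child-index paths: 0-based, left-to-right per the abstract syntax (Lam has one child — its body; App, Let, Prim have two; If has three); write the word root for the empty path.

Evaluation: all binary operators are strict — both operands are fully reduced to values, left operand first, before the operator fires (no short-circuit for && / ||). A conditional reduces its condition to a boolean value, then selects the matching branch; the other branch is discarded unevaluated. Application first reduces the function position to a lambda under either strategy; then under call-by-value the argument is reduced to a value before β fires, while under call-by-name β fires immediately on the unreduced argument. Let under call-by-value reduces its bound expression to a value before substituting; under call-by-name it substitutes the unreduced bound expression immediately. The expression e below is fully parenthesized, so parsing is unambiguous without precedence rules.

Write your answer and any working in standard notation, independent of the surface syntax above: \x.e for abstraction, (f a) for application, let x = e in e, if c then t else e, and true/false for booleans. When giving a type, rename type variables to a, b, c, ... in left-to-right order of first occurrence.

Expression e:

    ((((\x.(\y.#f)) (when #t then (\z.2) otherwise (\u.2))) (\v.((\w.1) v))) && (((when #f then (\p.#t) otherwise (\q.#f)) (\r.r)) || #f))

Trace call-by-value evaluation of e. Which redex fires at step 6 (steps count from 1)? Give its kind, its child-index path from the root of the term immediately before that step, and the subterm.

Answer: delta at 1 : (false || false)

Derivation:
step 0: ((((\x.(\y.false)) (if true then (\z.2) else (\u.2))) (\v.((\w.1) v))) && (((if false then (\p.true) else (\q.false)) (\r.r)) || false))
step 1: [if@0.0.1] ((((\x.(\y.false)) (\z.2)) (\v.((\w.1) v))) && (((if false then (\p.true) else (\q.false)) (\r.r)) || false))
step 2: [beta@0.0] (((\y.false) (\v.((\w.1) v))) && (((if false then (\p.true) else (\q.false)) (\r.r)) || false))
step 3: [beta@0] (false && (((if false then (\p.true) else (\q.false)) (\r.r)) || false))
step 4: [if@1.0.0] (false && (((\q.false) (\r.r)) || false))
step 5: [beta@1.0] (false && (false || false))
step 6: [delta@1] (false && false)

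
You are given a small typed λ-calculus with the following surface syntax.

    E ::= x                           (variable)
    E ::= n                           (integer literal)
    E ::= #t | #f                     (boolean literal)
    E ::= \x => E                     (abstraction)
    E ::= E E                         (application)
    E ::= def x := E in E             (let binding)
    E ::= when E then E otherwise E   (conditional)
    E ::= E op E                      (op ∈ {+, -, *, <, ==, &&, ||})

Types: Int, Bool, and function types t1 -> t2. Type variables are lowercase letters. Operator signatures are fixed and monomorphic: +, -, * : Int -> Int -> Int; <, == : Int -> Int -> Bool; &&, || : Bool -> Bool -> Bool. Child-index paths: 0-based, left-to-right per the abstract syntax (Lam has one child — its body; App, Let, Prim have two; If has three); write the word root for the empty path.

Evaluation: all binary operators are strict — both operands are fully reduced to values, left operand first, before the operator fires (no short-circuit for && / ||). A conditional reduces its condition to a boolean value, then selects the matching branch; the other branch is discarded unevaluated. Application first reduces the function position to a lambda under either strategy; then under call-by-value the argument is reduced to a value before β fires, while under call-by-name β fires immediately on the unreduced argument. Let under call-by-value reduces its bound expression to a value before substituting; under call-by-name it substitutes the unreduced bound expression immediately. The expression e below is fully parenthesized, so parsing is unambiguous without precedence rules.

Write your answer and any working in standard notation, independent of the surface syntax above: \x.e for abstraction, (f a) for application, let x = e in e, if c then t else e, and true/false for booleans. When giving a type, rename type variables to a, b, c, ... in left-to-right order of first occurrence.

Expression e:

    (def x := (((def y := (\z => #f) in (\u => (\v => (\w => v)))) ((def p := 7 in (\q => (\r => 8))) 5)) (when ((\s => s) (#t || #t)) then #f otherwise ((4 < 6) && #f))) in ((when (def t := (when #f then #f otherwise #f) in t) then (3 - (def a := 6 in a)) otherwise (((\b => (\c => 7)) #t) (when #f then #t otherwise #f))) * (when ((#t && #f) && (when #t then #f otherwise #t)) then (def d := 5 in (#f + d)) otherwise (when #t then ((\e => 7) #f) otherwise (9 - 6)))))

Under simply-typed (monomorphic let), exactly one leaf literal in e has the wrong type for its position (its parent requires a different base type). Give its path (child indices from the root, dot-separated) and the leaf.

Derivation:
\z._ : a -> Bool
let y : a -> Bool
v : c
\w._ : d -> c
\v._ : c -> d -> c
\u._ : b -> c -> d -> c
let p : Int
\r._ : f -> Int
\q._ : e -> f -> Int
  unify e -> f -> Int ~ Int -> g
  unify e ~ Int
  unify f -> Int ~ g
_ _ : f -> Int
  unify b -> c -> d -> c ~ (f -> Int) -> h
  unify b ~ f -> Int
  unify c -> d -> c ~ h
_ _ : c -> d -> c
s : i
\s._ : i -> i
  unify Bool ~ Bool
  unify Bool ~ Bool
  unify i -> i ~ Bool -> j
  unify i ~ Bool
  unify Bool ~ j
_ _ : Bool
  unify Bool ~ Bool
  unify Int ~ Int
  unify Int ~ Int
  unify Bool ~ Bool
  unify Bool ~ Bool
  unify Bool ~ Bool
  unify c -> d -> c ~ Bool -> k
  unify c ~ Bool
  unify d -> Bool ~ k
_ _ : d -> Bool
let x : d -> Bool
  unify Bool ~ Bool
  unify Bool ~ Bool
let t : Bool
t : Bool
  unify Bool ~ Bool
  unify Int ~ Int
let a : Int
a : Int
  unify Int ~ Int
\c._ : m -> Int
\b._ : l -> m -> Int
  unify l -> m -> Int ~ Bool -> n
  unify l ~ Bool
  unify m -> Int ~ n
_ _ : m -> Int
  unify Bool ~ Bool
  unify Bool ~ Bool
  unify m -> Int ~ Bool -> o
  unify m ~ Bool
  unify Int ~ o
_ _ : Int
  unify Int ~ Int
  unify Int ~ Int
  unify Bool ~ Bool
  unify Bool ~ Bool
  unify Bool ~ Bool
  unify Bool ~ Bool
  unify Bool ~ Bool
  unify Bool ~ Bool
  unify Bool ~ Bool
let d : Int
  unify Bool ~ Int
  FAIL: mismatch Bool ~ Int

Answer: 1.1.1.1.0 : false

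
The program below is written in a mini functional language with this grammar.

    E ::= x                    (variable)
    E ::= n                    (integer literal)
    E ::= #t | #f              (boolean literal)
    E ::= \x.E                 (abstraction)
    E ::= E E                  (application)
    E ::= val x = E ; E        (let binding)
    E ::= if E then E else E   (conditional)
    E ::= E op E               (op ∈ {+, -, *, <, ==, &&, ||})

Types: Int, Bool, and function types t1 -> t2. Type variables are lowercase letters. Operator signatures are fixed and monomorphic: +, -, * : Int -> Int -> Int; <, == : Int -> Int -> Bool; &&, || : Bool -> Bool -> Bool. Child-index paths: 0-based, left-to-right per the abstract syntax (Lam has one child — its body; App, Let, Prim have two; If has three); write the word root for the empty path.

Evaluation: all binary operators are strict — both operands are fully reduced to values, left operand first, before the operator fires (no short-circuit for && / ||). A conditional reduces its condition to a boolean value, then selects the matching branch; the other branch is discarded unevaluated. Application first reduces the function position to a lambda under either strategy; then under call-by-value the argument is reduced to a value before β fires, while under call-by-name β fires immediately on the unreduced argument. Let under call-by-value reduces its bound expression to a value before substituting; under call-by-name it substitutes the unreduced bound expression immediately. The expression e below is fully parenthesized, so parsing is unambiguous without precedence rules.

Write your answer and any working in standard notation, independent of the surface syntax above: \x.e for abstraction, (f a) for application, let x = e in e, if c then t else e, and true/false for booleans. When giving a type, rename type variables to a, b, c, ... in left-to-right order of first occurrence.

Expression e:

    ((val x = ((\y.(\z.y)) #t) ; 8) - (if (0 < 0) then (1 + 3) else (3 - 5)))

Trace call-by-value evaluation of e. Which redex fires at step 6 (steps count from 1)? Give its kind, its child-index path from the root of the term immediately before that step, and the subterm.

Trace:
step 0: ((let x = ((\y.(\z.y)) true) in 8) - (if (0 < 0) then (1 + 3) else (3 - 5)))
step 1: [beta@0.0] ((let x = (\z.true) in 8) - (if (0 < 0) then (1 + 3) else (3 - 5)))
step 2: [let@0] (8 - (if (0 < 0) then (1 + 3) else (3 - 5)))
step 3: [delta@1.0] (8 - (if false then (1 + 3) else (3 - 5)))
step 4: [if@1] (8 - (3 - 5))
step 5: [delta@1] (8 - -2)
step 6: [delta@root] 10

Answer: delta at root : (8 - -2)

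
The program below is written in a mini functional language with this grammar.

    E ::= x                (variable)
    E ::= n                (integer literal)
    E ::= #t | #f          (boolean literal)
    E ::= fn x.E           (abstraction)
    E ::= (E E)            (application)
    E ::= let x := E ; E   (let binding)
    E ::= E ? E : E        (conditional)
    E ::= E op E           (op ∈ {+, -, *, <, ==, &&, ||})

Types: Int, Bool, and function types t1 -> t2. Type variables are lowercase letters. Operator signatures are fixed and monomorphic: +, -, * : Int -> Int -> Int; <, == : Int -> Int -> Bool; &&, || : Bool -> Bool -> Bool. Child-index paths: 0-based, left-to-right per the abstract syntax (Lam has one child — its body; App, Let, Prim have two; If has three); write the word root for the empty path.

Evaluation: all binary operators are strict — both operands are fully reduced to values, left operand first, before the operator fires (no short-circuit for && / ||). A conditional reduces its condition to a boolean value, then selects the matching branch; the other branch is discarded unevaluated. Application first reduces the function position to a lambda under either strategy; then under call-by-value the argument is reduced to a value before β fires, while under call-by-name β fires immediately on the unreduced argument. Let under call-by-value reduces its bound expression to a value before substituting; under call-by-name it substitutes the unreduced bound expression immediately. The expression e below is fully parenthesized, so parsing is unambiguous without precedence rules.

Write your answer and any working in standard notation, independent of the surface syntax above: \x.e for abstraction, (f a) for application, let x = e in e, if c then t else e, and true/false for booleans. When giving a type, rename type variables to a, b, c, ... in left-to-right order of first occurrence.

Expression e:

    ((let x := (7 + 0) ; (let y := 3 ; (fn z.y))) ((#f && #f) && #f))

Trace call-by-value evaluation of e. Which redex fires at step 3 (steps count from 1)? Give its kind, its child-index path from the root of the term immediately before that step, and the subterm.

Answer: let at 0 : (let y = 3 in (\z.y))

Working:
step 0: ((let x = (7 + 0) in (let y = 3 in (\z.y))) ((false && false) && false))
step 1: [delta@0.0] ((let x = 7 in (let y = 3 in (\z.y))) ((false && false) && false))
step 2: [let@0] ((let y = 3 in (\z.y)) ((false && false) && false))
step 3: [let@0] ((\z.3) ((false && false) && false))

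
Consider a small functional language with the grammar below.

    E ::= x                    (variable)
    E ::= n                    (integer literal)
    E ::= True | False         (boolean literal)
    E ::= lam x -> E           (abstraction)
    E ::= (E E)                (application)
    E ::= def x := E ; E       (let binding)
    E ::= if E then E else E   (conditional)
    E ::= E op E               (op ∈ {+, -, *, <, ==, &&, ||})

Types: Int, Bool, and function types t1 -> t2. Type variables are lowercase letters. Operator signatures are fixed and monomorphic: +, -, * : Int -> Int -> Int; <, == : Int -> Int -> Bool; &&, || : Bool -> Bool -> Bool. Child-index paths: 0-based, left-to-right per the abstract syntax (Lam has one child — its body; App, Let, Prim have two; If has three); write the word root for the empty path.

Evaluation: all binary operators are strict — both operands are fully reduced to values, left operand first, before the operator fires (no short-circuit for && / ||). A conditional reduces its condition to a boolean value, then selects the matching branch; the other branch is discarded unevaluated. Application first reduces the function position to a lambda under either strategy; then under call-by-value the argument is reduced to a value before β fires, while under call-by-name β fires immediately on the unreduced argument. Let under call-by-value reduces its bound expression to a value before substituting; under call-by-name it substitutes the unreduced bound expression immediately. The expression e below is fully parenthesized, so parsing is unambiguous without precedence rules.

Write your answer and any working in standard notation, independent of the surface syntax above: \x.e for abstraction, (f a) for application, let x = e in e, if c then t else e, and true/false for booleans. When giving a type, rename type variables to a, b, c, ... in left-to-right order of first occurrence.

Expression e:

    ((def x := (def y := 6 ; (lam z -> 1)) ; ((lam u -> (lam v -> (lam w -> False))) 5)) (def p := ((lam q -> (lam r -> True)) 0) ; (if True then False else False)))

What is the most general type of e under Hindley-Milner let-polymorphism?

Answer: a -> Bool

Derivation:
let y : Int
\z._ : a -> Int
let x : forall. a -> Int
\w._ : d -> Bool
\v._ : c -> d -> Bool
\u._ : b -> c -> d -> Bool
  unify b -> c -> d -> Bool ~ Int -> e
  unify b ~ Int
  unify c -> d -> Bool ~ e
_ _ : c -> d -> Bool
\r._ : g -> Bool
\q._ : f -> g -> Bool
  unify f -> g -> Bool ~ Int -> h
  unify f ~ Int
  unify g -> Bool ~ h
_ _ : g -> Bool
let p : forall. g -> Bool
  unify Bool ~ Bool
  unify Bool ~ Bool
  unify c -> d -> Bool ~ Bool -> i
  unify c ~ Bool
  unify d -> Bool ~ i
_ _ : d -> Bool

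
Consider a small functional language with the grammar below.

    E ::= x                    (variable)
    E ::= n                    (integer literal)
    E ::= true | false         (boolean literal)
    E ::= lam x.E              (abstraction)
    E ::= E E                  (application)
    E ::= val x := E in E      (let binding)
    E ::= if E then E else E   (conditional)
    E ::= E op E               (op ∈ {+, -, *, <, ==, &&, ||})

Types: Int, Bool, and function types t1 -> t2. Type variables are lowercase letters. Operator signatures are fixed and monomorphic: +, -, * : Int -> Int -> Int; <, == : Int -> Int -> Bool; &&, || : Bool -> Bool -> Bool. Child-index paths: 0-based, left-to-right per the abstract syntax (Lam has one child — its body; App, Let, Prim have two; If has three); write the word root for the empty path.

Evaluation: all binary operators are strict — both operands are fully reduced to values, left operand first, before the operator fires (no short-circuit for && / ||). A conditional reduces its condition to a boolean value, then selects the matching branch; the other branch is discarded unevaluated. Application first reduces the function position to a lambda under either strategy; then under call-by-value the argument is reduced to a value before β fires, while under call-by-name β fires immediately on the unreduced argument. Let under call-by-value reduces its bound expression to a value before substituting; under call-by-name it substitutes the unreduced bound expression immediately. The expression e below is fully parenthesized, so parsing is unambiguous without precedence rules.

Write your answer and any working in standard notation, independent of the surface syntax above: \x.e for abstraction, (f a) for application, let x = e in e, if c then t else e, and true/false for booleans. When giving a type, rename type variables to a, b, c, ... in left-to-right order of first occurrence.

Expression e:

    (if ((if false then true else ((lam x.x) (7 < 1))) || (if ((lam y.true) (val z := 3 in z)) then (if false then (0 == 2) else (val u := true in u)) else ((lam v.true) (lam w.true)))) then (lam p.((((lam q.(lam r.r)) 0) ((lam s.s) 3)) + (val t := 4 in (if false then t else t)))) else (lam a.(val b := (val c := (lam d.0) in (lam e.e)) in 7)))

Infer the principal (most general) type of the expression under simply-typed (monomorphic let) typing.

Trace:
  unify Bool ~ Bool
x : a
\x._ : a -> a
  unify Int ~ Int
  unify Int ~ Int
  unify a -> a ~ Bool -> b
  unify a ~ Bool
  unify Bool ~ b
_ _ : Bool
  unify Bool ~ Bool
  unify Bool ~ Bool
\y._ : c -> Bool
let z : Int
z : Int
  unify c -> Bool ~ Int -> d
  unify c ~ Int
  unify Bool ~ d
_ _ : Bool
  unify Bool ~ Bool
  unify Bool ~ Bool
  unify Int ~ Int
  unify Int ~ Int
let u : Bool
u : Bool
  unify Bool ~ Bool
\v._ : e -> Bool
\w._ : f -> Bool
  unify e -> Bool ~ (f -> Bool) -> g
  unify e ~ f -> Bool
  unify Bool ~ g
_ _ : Bool
  unify Bool ~ Bool
  unify Bool ~ Bool
  unify Bool ~ Bool
r : j
\r._ : j -> j
\q._ : i -> j -> j
  unify i -> j -> j ~ Int -> k
  unify i ~ Int
  unify j -> j ~ k
_ _ : j -> j
s : l
\s._ : l -> l
  unify l -> l ~ Int -> m
  unify l ~ Int
  unify Int ~ m
_ _ : Int
  unify j -> j ~ Int -> n
  unify j ~ Int
  unify Int ~ n
_ _ : Int
  unify Int ~ Int
let t : Int
  unify Bool ~ Bool
t : Int
t : Int
  unify Int ~ Int
  unify Int ~ Int
\p._ : h -> Int
\d._ : p -> Int
let c : p -> Int
e : q
\e._ : q -> q
let b : q -> q
\a._ : o -> Int
  unify h -> Int ~ o -> Int
  unify h ~ o
  unify Int ~ Int

Answer: a -> Int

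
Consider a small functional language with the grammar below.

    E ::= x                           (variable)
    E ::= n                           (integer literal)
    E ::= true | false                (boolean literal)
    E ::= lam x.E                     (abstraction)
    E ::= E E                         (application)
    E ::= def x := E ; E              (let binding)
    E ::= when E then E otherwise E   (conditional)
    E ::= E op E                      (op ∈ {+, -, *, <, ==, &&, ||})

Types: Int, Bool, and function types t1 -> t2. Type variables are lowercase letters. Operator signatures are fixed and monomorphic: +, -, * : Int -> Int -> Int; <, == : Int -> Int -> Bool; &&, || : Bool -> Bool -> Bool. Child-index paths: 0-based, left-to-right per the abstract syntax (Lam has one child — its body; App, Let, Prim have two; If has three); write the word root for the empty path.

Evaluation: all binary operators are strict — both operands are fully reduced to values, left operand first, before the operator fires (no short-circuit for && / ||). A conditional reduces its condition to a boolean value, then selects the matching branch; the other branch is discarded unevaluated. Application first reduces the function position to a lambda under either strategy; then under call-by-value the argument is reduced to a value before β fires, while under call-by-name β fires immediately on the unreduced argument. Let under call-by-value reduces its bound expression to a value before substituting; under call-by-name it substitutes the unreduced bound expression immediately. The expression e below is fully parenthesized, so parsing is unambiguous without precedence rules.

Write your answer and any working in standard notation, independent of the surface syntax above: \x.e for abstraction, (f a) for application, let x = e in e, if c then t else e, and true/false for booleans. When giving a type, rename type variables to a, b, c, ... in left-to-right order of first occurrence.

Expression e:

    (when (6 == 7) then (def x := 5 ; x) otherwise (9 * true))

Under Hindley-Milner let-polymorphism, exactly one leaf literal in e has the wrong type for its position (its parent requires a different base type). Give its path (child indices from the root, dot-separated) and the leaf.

Answer: 2.1 : true

Trace:
  unify Int ~ Int
  unify Int ~ Int
  unify Bool ~ Bool
let x : Int
x : Int
  unify Int ~ Int
  unify Bool ~ Int
  FAIL: mismatch Bool ~ Int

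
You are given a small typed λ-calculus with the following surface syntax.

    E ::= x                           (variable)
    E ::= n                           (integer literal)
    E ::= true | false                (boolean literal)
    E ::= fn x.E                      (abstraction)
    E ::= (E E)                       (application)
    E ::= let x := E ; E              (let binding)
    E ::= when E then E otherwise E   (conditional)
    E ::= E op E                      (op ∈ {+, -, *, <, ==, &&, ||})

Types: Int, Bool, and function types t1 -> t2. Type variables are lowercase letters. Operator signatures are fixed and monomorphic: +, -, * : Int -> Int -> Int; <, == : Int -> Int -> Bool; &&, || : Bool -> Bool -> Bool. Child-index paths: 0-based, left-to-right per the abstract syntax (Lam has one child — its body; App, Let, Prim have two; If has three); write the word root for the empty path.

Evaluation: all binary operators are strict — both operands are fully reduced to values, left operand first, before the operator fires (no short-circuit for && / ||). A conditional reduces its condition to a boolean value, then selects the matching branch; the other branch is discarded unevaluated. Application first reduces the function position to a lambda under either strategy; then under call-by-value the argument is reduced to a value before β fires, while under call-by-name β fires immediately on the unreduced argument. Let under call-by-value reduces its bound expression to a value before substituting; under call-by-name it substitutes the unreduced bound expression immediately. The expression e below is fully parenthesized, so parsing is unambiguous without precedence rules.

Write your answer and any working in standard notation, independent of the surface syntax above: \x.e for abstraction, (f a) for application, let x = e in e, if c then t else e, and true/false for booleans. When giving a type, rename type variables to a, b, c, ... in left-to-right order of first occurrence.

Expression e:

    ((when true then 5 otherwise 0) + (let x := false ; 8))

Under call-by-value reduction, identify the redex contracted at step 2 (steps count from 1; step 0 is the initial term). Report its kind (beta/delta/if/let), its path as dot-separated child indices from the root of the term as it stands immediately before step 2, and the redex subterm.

Answer: let at 1 : (let x = false in 8)

Trace:
step 0: ((if true then 5 else 0) + (let x = false in 8))
step 1: [if@0] (5 + (let x = false in 8))
step 2: [let@1] (5 + 8)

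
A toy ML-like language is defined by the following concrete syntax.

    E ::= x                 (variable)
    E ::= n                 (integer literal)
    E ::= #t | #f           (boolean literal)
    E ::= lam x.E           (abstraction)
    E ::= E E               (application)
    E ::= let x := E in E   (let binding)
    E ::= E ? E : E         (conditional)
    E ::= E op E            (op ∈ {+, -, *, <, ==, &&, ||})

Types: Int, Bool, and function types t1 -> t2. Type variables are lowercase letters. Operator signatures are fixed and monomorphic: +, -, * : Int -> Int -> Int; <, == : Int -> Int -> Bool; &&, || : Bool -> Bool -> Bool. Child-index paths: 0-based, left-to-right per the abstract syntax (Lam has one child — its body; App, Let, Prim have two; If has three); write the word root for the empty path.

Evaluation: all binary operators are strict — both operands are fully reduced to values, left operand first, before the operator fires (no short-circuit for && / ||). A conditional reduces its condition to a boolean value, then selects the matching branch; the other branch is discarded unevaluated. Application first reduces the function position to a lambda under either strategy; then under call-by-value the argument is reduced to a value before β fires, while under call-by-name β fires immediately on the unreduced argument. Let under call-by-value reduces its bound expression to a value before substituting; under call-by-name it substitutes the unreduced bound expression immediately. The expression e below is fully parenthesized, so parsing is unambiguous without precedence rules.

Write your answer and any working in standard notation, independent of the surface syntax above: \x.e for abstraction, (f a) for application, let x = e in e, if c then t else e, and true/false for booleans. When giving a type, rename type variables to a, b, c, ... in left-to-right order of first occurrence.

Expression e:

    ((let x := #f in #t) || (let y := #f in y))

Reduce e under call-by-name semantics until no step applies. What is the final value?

Trace:
step 0: ((let x = false in true) || (let y = false in y))
step 1: [let@0] (true || (let y = false in y))
step 2: [let@1] (true || false)
step 3: [delta@root] true

Answer: true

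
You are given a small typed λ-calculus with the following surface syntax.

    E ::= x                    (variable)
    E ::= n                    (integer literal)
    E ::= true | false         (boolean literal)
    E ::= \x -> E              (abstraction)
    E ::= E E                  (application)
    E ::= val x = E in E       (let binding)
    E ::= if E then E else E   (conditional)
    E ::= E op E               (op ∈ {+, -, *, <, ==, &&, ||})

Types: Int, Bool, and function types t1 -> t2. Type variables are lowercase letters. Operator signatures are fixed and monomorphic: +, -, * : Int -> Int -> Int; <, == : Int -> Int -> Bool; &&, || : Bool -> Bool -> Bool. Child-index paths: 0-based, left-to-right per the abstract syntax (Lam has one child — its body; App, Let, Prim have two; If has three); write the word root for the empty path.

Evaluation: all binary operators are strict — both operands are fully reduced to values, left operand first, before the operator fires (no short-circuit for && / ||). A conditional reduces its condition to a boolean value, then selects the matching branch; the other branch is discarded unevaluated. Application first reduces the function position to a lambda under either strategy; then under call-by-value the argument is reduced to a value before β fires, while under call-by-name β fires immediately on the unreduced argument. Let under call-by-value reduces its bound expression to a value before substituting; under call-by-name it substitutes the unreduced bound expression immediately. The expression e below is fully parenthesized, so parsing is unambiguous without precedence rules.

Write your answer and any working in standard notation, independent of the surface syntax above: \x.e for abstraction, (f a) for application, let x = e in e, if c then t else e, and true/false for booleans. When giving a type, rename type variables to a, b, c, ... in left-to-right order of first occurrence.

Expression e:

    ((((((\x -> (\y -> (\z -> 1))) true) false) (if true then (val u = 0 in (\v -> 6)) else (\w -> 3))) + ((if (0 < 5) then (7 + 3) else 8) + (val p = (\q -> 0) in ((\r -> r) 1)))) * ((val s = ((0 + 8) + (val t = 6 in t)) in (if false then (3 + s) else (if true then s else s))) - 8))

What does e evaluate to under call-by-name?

Answer: 72

Derivation:
step 0: ((((((\x.(\y.(\z.1))) true) false) (if true then (let u = 0 in (\v.6)) else (\w.3))) + ((if (0 < 5) then (7 + 3) else 8) + (let p = (\q.0) in ((\r.r) 1)))) * ((let s = ((0 + 8) + (let t = 6 in t)) in (if false then (3 + s) else (if true then s else s))) - 8))
step 1: [beta@0.0.0.0] (((((\y.(\z.1)) false) (if true then (let u = 0 in (\v.6)) else (\w.3))) + ((if (0 < 5) then (7 + 3) else 8) + (let p = (\q.0) in ((\r.r) 1)))) * ((let s = ((0 + 8) + (let t = 6 in t)) in (if false then (3 + s) else (if true then s else s))) - 8))
step 2: [beta@0.0.0] ((((\z.1) (if true then (let u = 0 in (\v.6)) else (\w.3))) + ((if (0 < 5) then (7 + 3) else 8) + (let p = (\q.0) in ((\r.r) 1)))) * ((let s = ((0 + 8) + (let t = 6 in t)) in (if false then (3 + s) else (if true then s else s))) - 8))
step 3: [beta@0.0] ((1 + ((if (0 < 5) then (7 + 3) else 8) + (let p = (\q.0) in ((\r.r) 1)))) * ((let s = ((0 + 8) + (let t = 6 in t)) in (if false then (3 + s) else (if true then s else s))) - 8))
step 4: [delta@0.1.0.0] ((1 + ((if true then (7 + 3) else 8) + (let p = (\q.0) in ((\r.r) 1)))) * ((let s = ((0 + 8) + (let t = 6 in t)) in (if false then (3 + s) else (if true then s else s))) - 8))
step 5: [if@0.1.0] ((1 + ((7 + 3) + (let p = (\q.0) in ((\r.r) 1)))) * ((let s = ((0 + 8) + (let t = 6 in t)) in (if false then (3 + s) else (if true then s else s))) - 8))
step 6: [delta@0.1.0] ((1 + (10 + (let p = (\q.0) in ((\r.r) 1)))) * ((let s = ((0 + 8) + (let t = 6 in t)) in (if false then (3 + s) else (if true then s else s))) - 8))
step 7: [let@0.1.1] ((1 + (10 + ((\r.r) 1))) * ((let s = ((0 + 8) + (let t = 6 in t)) in (if false then (3 + s) else (if true then s else s))) - 8))
step 8: [beta@0.1.1] ((1 + (10 + 1)) * ((let s = ((0 + 8) + (let t = 6 in t)) in (if false then (3 + s) else (if true then s else s))) - 8))
step 9: [delta@0.1] ((1 + 11) * ((let s = ((0 + 8) + (let t = 6 in t)) in (if false then (3 + s) else (if true then s else s))) - 8))
step 10: [delta@0] (12 * ((let s = ((0 + 8) + (let t = 6 in t)) in (if false then (3 + s) else (if true then s else s))) - 8))
step 11: [let@1.0] (12 * ((if false then (3 + ((0 + 8) + (let t = 6 in t))) else (if true then ((0 + 8) + (let t = 6 in t)) else ((0 + 8) + (let t = 6 in t)))) - 8))
step 12: [if@1.0] (12 * ((if true then ((0 + 8) + (let t = 6 in t)) else ((0 + 8) + (let t = 6 in t))) - 8))
step 13: [if@1.0] (12 * (((0 + 8) + (let t = 6 in t)) - 8))
step 14: [delta@1.0.0] (12 * ((8 + (let t = 6 in t)) - 8))
step 15: [let@1.0.1] (12 * ((8 + 6) - 8))
step 16: [delta@1.0] (12 * (14 - 8))
step 17: [delta@1] (12 * 6)
step 18: [delta@root] 72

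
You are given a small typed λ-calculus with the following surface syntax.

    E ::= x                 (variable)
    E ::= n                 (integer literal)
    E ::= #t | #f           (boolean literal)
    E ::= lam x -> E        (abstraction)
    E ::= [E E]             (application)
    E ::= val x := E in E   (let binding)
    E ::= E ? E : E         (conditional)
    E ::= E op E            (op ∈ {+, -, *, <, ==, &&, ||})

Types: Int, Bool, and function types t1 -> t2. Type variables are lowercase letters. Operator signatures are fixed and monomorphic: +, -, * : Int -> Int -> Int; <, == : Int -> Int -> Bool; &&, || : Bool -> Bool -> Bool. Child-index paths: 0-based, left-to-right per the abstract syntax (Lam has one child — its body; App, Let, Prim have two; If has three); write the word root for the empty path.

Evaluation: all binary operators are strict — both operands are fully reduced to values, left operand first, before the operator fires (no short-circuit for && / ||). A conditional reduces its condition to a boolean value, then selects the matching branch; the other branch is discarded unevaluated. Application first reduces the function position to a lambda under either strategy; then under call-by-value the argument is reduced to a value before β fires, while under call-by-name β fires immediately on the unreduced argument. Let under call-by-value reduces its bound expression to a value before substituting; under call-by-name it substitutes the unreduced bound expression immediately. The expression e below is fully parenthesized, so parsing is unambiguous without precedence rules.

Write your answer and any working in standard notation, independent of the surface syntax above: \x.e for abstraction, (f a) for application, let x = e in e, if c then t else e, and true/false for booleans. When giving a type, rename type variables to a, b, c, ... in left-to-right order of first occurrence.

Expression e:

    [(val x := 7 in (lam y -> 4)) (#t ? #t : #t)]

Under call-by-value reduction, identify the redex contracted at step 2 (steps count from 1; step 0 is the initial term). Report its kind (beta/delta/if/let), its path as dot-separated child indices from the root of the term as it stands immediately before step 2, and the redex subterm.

Answer: if at 1 : (if true then true else true)

Trace:
step 0: ((let x = 7 in (\y.4)) (if true then true else true))
step 1: [let@0] ((\y.4) (if true then true else true))
step 2: [if@1] ((\y.4) true)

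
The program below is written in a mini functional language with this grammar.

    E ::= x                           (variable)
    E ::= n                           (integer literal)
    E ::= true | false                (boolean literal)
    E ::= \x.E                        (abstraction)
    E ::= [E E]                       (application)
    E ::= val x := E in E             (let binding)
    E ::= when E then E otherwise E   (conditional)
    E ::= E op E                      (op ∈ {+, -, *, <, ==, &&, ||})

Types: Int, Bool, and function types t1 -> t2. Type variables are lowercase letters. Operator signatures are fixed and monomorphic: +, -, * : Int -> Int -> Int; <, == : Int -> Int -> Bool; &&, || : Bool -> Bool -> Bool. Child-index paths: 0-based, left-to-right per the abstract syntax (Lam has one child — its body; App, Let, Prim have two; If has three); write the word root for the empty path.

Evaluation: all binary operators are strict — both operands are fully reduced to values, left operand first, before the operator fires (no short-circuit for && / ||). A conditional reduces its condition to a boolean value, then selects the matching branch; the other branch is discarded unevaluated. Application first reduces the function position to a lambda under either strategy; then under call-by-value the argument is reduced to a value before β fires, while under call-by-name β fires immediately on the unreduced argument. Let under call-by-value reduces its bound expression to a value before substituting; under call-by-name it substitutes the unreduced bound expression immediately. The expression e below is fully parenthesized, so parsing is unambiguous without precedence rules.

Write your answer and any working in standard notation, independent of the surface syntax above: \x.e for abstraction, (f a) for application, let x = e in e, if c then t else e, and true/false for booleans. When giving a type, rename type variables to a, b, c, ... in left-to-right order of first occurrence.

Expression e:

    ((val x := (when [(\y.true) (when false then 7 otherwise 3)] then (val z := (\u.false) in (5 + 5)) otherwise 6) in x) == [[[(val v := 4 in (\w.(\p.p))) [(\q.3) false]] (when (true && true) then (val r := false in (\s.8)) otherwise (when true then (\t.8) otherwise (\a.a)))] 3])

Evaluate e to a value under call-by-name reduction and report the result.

Answer: false

Working:
step 0: ((let x = (if ((\y.true) (if false then 7 else 3)) then (let z = (\u.false) in (5 + 5)) else 6) in x) == ((((let v = 4 in (\w.(\p.p))) ((\q.3) false)) (if (true && true) then (let r = false in (\s.8)) else (if true then (\t.8) else (\a.a)))) 3))
step 1: [let@0] ((if ((\y.true) (if false then 7 else 3)) then (let z = (\u.false) in (5 + 5)) else 6) == ((((let v = 4 in (\w.(\p.p))) ((\q.3) false)) (if (true && true) then (let r = false in (\s.8)) else (if true then (\t.8) else (\a.a)))) 3))
step 2: [beta@0.0] ((if true then (let z = (\u.false) in (5 + 5)) else 6) == ((((let v = 4 in (\w.(\p.p))) ((\q.3) false)) (if (true && true) then (let r = false in (\s.8)) else (if true then (\t.8) else (\a.a)))) 3))
step 3: [if@0] ((let z = (\u.false) in (5 + 5)) == ((((let v = 4 in (\w.(\p.p))) ((\q.3) false)) (if (true && true) then (let r = false in (\s.8)) else (if true then (\t.8) else (\a.a)))) 3))
step 4: [let@0] ((5 + 5) == ((((let v = 4 in (\w.(\p.p))) ((\q.3) false)) (if (true && true) then (let r = false in (\s.8)) else (if true then (\t.8) else (\a.a)))) 3))
step 5: [delta@0] (10 == ((((let v = 4 in (\w.(\p.p))) ((\q.3) false)) (if (true && true) then (let r = false in (\s.8)) else (if true then (\t.8) else (\a.a)))) 3))
step 6: [let@1.0.0.0] (10 == ((((\w.(\p.p)) ((\q.3) false)) (if (true && true) then (let r = false in (\s.8)) else (if true then (\t.8) else (\a.a)))) 3))
step 7: [beta@1.0.0] (10 == (((\p.p) (if (true && true) then (let r = false in (\s.8)) else (if true then (\t.8) else (\a.a)))) 3))
step 8: [beta@1.0] (10 == ((if (true && true) then (let r = false in (\s.8)) else (if true then (\t.8) else (\a.a))) 3))
step 9: [delta@1.0.0] (10 == ((if true then (let r = false in (\s.8)) else (if true then (\t.8) else (\a.a))) 3))
step 10: [if@1.0] (10 == ((let r = false in (\s.8)) 3))
step 11: [let@1.0] (10 == ((\s.8) 3))
step 12: [beta@1] (10 == 8)
step 13: [delta@root] false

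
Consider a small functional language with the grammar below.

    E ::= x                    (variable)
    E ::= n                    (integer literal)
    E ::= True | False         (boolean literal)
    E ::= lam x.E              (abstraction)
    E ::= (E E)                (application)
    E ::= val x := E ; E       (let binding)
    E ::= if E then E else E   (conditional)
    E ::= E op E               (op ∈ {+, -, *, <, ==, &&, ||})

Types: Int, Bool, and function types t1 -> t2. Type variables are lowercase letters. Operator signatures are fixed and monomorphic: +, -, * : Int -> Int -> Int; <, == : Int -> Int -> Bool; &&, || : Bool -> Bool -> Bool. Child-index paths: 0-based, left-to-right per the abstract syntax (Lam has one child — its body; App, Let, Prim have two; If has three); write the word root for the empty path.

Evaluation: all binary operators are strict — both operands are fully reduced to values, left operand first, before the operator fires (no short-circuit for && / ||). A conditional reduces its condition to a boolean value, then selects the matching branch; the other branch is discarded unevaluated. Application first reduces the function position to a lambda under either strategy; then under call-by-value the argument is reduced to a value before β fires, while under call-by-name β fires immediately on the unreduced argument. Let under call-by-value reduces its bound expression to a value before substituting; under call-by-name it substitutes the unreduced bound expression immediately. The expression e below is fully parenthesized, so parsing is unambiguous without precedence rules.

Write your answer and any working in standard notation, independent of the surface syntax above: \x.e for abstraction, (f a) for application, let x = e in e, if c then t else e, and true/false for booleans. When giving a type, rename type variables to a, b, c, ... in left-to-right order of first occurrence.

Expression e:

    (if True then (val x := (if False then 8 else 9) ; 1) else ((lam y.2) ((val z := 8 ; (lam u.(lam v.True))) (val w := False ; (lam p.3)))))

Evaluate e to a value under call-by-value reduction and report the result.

Trace:
step 0: (if true then (let x = (if false then 8 else 9) in 1) else ((\y.2) ((let z = 8 in (\u.(\v.true))) (let w = false in (\p.3)))))
step 1: [if@root] (let x = (if false then 8 else 9) in 1)
step 2: [if@0] (let x = 9 in 1)
step 3: [let@root] 1

Answer: 1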